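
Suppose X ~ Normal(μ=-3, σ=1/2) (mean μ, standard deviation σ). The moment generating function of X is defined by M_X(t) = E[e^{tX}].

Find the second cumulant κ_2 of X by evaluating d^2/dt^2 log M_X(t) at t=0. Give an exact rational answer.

M_X(t) = e^(t^2/8 - 3*t)
K_X(t) = log M_X(t) = t^2/8 - 3*t
K′(t) = t/4 - 3
K′′(t) = 1/4

κ_2 = K′′(0) = 1/4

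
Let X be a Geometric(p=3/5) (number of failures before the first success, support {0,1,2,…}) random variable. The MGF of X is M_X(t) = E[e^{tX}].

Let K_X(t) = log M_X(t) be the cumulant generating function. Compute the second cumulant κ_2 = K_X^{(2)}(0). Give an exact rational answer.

κ_2 = D^2[K](0) = 10/9

M_X(t) = 3/(5*(1 - 2*e^(t)/5))
K_X(t) = log M_X(t) = -log(1 - 2*e^(t)/5) - log(5) + log(3)
D^2[K](t) = 10*e^(t)/(4*e^(2*t) - 20*e^(t) + 25)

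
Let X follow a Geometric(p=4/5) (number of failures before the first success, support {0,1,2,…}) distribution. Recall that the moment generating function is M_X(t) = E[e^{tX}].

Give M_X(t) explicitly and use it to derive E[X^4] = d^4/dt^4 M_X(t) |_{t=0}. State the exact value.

E[X^4] = d^4M/dt^4 |_{t=0} = 57/32

M_X(t) = 4/(5*(1 - e^(t)/5))
dM/dt = 4*e^(t)/(e^(2*t) - 10*e^(t) + 25)
d^2M/dt^2 = (-4*e^(2*t) - 20*e^(t))/(e^(3*t) - 15*e^(2*t) + 75*e^(t) - 125)
d^3M/dt^3 = (4*e^(3*t) + 80*e^(2*t) + 100*e^(t))/(e^(4*t) - 20*e^(3*t) + 150*e^(2*t) - 500*e^(t) + 625)
d^4M/dt^4 = (-4*e^(4*t) - 220*e^(3*t) - 1100*e^(2*t) - 500*e^(t))/(e^(5*t) - 25*e^(4*t) + 250*e^(3*t) - 1250*e^(2*t) + 3125*e^(t) - 3125)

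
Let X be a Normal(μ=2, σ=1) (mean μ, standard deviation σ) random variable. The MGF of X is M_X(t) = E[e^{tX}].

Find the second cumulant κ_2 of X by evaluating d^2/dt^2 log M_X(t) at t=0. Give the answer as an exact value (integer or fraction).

M_X(t) = e^(t^2/2 + 2*t)
K_X(t) = log M_X(t) = t^2/2 + 2*t
dK/dt = t + 2
d^2K/dt^2 = 1

κ_2 = d^2K/dt^2 |_{t=0} = 1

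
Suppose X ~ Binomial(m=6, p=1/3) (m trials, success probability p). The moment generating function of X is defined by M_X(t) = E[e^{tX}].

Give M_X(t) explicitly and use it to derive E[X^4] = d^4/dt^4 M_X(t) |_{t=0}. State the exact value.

E[X^4] = M^(4)(0) = 508/9

M_X(t) = (e^(t)/3 + 2/3)^6
M^(4)(t) = 16*e^(6*t)/9 + 2500*e^(5*t)/243 + 5120*e^(4*t)/243 + 160*e^(3*t)/9 + 1280*e^(2*t)/243 + 64*e^(t)/243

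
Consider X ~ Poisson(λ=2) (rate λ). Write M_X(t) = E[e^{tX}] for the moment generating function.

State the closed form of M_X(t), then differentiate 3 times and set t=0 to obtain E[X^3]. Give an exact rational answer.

M_X(t) = e^(2*e^(t) - 2)
M^(3)(t) = (8*e^(3*t)*e^(2*e^(t)) + 12*e^(2*t)*e^(2*e^(t)) + 2*e^(t)*e^(2*e^(t)))*e^(-2)

E[X^3] = M^(3)(0) = 22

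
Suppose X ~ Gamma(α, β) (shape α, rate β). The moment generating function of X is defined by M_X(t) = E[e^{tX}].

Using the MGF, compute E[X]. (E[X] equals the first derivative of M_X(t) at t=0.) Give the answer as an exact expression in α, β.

E[X] = M′(0) = α/β

M_X(t) = (β/(β - t))^α
M′(t) = -α*β^α*(1/(β - t))^α/(-β + t)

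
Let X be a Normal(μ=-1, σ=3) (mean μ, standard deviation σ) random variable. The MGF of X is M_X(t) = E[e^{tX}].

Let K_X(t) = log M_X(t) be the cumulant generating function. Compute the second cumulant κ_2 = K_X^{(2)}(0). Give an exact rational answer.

κ_2 = K′′(0) = 9

M_X(t) = e^(9*t^2/2 - t)
K_X(t) = log M_X(t) = 9*t^2/2 - t
K′(t) = 9*t - 1
K′′(t) = 9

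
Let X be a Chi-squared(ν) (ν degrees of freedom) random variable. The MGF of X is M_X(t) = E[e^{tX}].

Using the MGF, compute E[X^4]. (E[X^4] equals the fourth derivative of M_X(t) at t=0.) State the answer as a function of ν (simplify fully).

M_X(t) = (1 - 2*t)^(-ν/2)
dM/dt = -ν/(2*t*(1 - 2*t)^(ν/2) - (1 - 2*t)^(ν/2))
d^2M/dt^2 = (ν^2 + 2*ν)/(4*t^2*(1 - 2*t)^(ν/2) - 4*t*(1 - 2*t)^(ν/2) + (1 - 2*t)^(ν/2))
d^3M/dt^3 = (-ν^3 - 6*ν^2 - 8*ν)/(8*t^3*(1 - 2*t)^(ν/2) - 12*t^2*(1 - 2*t)^(ν/2) + 6*t*(1 - 2*t)^(ν/2) - (1 - 2*t)^(ν/2))
d^4M/dt^4 = (ν^4 + 12*ν^3 + 44*ν^2 + 48*ν)/(16*t^4*(1 - 2*t)^(ν/2) - 32*t^3*(1 - 2*t)^(ν/2) + 24*t^2*(1 - 2*t)^(ν/2) - 8*t*(1 - 2*t)^(ν/2) + (1 - 2*t)^(ν/2))

E[X^4] = d^4M/dt^4 |_{t=0} = ν*(ν^3 + 12*ν^2 + 44*ν + 48)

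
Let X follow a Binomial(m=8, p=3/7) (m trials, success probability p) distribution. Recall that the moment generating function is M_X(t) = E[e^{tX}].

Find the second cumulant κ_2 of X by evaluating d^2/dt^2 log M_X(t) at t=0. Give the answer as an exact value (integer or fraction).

M_X(t) = (3*e^(t)/7 + 4/7)^8
K_X(t) = log M_X(t) = 8*log(3*e^(t)/7 + 4/7)
K^(2)(t) = 96*e^(t)/(9*e^(2*t) + 24*e^(t) + 16)

κ_2 = K^(2)(0) = 96/49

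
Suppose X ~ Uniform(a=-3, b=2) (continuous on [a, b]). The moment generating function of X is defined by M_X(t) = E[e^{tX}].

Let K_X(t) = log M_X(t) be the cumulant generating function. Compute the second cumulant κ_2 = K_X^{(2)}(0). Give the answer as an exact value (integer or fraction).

M_X(t) = (e^(2*t) - e^(-3*t))/(5*t)
K_X(t) = log M_X(t) = -log(t) + log(e^(2*t) - e^(-3*t)) - log(5)
K′(t) = (2*t*e^(5*t) + 3*t - e^(5*t) + 1)/(t*e^(5*t) - t)
K′′(t) = (-25*t^2*e^(5*t) + e^(10*t) - 2*e^(5*t) + 1)/(t^2*e^(10*t) - 2*t^2*e^(5*t) + t^2)

κ_2 = K′′(0) = 25/12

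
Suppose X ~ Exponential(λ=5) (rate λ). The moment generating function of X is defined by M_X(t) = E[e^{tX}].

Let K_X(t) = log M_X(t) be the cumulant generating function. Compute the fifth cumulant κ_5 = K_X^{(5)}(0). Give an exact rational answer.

κ_5 = K^(5)(0) = 24/3125

M_X(t) = 5/(5 - t)
K_X(t) = log M_X(t) = -log(5 - t) + log(5)
K^(5)(t) = -24/(t^5 - 25*t^4 + 250*t^3 - 1250*t^2 + 3125*t - 3125)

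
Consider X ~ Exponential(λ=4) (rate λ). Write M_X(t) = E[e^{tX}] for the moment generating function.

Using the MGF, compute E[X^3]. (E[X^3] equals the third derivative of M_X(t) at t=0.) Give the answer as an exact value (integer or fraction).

M_X(t) = 4/(4 - t)
D^3[M](t) = 24/(t^4 - 16*t^3 + 96*t^2 - 256*t + 256)

E[X^3] = D^3[M](0) = 3/32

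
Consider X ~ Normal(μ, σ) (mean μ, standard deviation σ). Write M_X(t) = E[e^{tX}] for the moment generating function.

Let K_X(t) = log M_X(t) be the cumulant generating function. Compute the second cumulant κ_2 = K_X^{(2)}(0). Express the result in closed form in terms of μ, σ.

κ_2 = K^(2)(0) = σ^2

M_X(t) = e^(μ*t + σ^2*t^2/2)
K_X(t) = log M_X(t) = μ*t + σ^2*t^2/2
K^(2)(t) = σ^2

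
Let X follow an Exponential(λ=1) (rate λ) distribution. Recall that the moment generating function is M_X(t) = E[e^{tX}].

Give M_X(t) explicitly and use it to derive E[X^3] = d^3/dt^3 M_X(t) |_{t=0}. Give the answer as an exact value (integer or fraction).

M_X(t) = 1/(1 - t)
M^(3)(t) = 6/(t^4 - 4*t^3 + 6*t^2 - 4*t + 1)

E[X^3] = M^(3)(0) = 6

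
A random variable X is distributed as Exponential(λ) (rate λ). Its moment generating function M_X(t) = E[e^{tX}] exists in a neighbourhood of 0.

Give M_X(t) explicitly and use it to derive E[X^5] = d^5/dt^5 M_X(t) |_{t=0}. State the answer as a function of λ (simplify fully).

E[X^5] = D^5[M](0) = 120/λ^5

M_X(t) = λ/(λ - t)
D^5[M](t) = 120*λ/(λ^6 - 6*λ^5*t + 15*λ^4*t^2 - 20*λ^3*t^3 + 15*λ^2*t^4 - 6*λ*t^5 + t^6)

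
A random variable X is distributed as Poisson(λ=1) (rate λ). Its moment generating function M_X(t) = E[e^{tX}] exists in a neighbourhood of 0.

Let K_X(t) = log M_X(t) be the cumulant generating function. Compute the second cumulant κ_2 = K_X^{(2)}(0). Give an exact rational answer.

M_X(t) = e^(e^(t) - 1)
K_X(t) = log M_X(t) = e^(t) - 1
K^(2)(t) = e^(t)

κ_2 = K^(2)(0) = 1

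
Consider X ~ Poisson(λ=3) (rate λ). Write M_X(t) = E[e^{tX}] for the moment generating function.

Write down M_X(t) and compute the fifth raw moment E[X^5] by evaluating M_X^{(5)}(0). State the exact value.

M_X(t) = e^(3*e^(t) - 3)
dM/dt = 3*e^(-3)*e^(t)*e^(3*e^(t))
d^2M/dt^2 = (9*e^(2*t)*e^(3*e^(t)) + 3*e^(t)*e^(3*e^(t)))*e^(-3)
d^3M/dt^3 = (27*e^(3*t)*e^(3*e^(t)) + 27*e^(2*t)*e^(3*e^(t)) + 3*e^(t)*e^(3*e^(t)))*e^(-3)
d^4M/dt^4 = (81*e^(4*t)*e^(3*e^(t)) + 162*e^(3*t)*e^(3*e^(t)) + 63*e^(2*t)*e^(3*e^(t)) + 3*e^(t)*e^(3*e^(t)))*e^(-3)
d^5M/dt^5 = (243*e^(5*t)*e^(3*e^(t)) + 810*e^(4*t)*e^(3*e^(t)) + 675*e^(3*t)*e^(3*e^(t)) + 135*e^(2*t)*e^(3*e^(t)) + 3*e^(t)*e^(3*e^(t)))*e^(-3)

E[X^5] = d^5M/dt^5 |_{t=0} = 1866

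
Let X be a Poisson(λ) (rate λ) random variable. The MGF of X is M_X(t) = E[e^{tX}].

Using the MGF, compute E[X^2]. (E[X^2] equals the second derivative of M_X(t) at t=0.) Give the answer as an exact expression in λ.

M_X(t) = e^(λ*(e^(t) - 1))
D^2[M](t) = (λ^2*e^(2*t)*e^(λ*e^(t)) + λ*e^(t)*e^(λ*e^(t)))*e^(-λ)

E[X^2] = D^2[M](0) = λ*(λ + 1)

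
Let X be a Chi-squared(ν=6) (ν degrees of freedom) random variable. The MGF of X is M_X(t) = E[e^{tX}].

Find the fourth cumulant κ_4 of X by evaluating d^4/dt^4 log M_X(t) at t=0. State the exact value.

M_X(t) = (1 - 2*t)^(-3)
K_X(t) = log M_X(t) = -3*log(1 - 2*t)
K′(t) = -6/(2*t - 1)
K′′(t) = 12/(4*t^2 - 4*t + 1)
K′′′(t) = -48/(8*t^3 - 12*t^2 + 6*t - 1)
K′′′′(t) = 288/(16*t^4 - 32*t^3 + 24*t^2 - 8*t + 1)

κ_4 = K′′′′(0) = 288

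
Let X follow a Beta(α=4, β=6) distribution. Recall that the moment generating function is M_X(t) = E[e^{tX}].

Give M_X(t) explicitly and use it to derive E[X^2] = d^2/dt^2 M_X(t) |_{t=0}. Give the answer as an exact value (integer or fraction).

M_X(t) = ₁F₁(4; 10; t)
M′(t) = 2*₁F₁(5; 11; t)/5
M′′(t) = 2*₁F₁(6; 12; t)/11

E[X^2] = M′′(0) = 2/11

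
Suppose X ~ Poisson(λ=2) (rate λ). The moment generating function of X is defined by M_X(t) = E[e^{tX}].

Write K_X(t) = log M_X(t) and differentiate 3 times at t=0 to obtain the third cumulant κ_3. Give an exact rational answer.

M_X(t) = e^(2*e^(t) - 2)
K_X(t) = log M_X(t) = 2*e^(t) - 2
K^(3)(t) = 2*e^(t)

κ_3 = K^(3)(0) = 2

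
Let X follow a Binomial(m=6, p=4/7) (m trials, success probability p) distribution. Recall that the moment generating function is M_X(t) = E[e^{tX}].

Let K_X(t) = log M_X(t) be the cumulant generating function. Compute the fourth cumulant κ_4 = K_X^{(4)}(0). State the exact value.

M_X(t) = (4*e^(t)/7 + 3/7)^6
K_X(t) = log M_X(t) = 6*log(4*e^(t)/7 + 3/7)
K^(4)(t) = (1152*e^(3*t) - 3456*e^(2*t) + 648*e^(t))/(256*e^(4*t) + 768*e^(3*t) + 864*e^(2*t) + 432*e^(t) + 81)

κ_4 = K^(4)(0) = -1656/2401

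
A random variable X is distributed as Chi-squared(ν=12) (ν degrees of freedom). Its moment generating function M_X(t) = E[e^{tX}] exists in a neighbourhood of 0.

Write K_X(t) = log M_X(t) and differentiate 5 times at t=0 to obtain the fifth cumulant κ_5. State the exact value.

κ_5 = d^5K/dt^5 |_{t=0} = 4608

M_X(t) = (1 - 2*t)^(-6)
K_X(t) = log M_X(t) = -6*log(1 - 2*t)
dK/dt = -12/(2*t - 1)
d^2K/dt^2 = 24/(4*t^2 - 4*t + 1)
d^3K/dt^3 = -96/(8*t^3 - 12*t^2 + 6*t - 1)
d^4K/dt^4 = 576/(16*t^4 - 32*t^3 + 24*t^2 - 8*t + 1)
d^5K/dt^5 = -4608/(32*t^5 - 80*t^4 + 80*t^3 - 40*t^2 + 10*t - 1)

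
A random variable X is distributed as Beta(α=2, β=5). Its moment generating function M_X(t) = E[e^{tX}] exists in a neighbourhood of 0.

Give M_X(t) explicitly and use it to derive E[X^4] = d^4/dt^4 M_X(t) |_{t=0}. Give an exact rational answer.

M_X(t) = ₁F₁(2; 7; t)
M^(4)(t) = ₁F₁(6; 11; t)/42

E[X^4] = M^(4)(0) = 1/42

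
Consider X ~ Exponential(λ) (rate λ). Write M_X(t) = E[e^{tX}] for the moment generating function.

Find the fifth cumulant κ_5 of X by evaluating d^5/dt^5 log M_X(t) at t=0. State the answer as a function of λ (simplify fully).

M_X(t) = λ/(λ - t)
K_X(t) = log M_X(t) = log(λ) - log(λ - t)
K^(5)(t) = -24/(-λ^5 + 5*λ^4*t - 10*λ^3*t^2 + 10*λ^2*t^3 - 5*λ*t^4 + t^5)

κ_5 = K^(5)(0) = 24/λ^5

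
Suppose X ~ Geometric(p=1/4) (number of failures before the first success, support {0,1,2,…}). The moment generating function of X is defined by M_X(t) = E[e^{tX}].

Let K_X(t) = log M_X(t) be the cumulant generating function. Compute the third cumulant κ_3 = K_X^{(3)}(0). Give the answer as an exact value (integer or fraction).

M_X(t) = 1/(4*(1 - 3*e^(t)/4))
K_X(t) = log M_X(t) = -log(1 - 3*e^(t)/4) - 2*log(2)
D^3[K](t) = (-36*e^(2*t) - 48*e^(t))/(27*e^(3*t) - 108*e^(2*t) + 144*e^(t) - 64)

κ_3 = D^3[K](0) = 84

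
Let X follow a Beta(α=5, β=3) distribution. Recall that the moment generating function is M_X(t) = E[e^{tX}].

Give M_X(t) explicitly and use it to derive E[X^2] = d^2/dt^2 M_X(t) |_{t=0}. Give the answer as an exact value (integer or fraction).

E[X^2] = M′′(0) = 5/12

M_X(t) = ₁F₁(5; 8; t)
M′(t) = 5*₁F₁(6; 9; t)/8
M′′(t) = 5*₁F₁(7; 10; t)/12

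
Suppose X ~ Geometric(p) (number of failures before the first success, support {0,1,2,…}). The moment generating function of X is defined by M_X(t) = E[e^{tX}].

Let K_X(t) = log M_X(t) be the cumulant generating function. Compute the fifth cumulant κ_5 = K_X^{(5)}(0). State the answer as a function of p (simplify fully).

M_X(t) = p/(-(1 - p)*e^(t) + 1)
K_X(t) = log M_X(t) = log(p) - log(-(1 - p)*e^(t) + 1)

κ_5 = D^5[K](0) = (p^4 - 15*p^3 + 50*p^2 - 60*p + 24)/p^5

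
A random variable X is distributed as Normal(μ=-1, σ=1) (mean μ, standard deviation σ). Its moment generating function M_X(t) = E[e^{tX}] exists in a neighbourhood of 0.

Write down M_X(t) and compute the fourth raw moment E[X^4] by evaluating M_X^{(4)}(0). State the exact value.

E[X^4] = M′′′′(0) = 10

M_X(t) = e^(t^2/2 - t)
M′(t) = t*e^(-t)*e^(t^2/2) - e^(-t)*e^(t^2/2)
M′′(t) = (t^2*e^(t^2/2) - 2*t*e^(t^2/2) + 2*e^(t^2/2))*e^(-t)
M′′′(t) = (t^3*e^(t^2/2) - 3*t^2*e^(t^2/2) + 6*t*e^(t^2/2) - 4*e^(t^2/2))*e^(-t)
M′′′′(t) = (t^4*e^(t^2/2) - 4*t^3*e^(t^2/2) + 12*t^2*e^(t^2/2) - 16*t*e^(t^2/2) + 10*e^(t^2/2))*e^(-t)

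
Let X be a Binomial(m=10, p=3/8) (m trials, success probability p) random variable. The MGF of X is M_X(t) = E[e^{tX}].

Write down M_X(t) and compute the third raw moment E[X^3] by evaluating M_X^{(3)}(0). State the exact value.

M_X(t) = (3*e^(t)/8 + 5/8)^10

E[X^3] = d^3M/dt^3 |_{t=0} = 1275/16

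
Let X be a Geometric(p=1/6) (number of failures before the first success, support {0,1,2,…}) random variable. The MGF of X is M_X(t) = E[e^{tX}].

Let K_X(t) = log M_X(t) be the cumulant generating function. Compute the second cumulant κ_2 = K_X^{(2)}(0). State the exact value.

M_X(t) = 1/(6*(1 - 5*e^(t)/6))
K_X(t) = log M_X(t) = -log(1 - 5*e^(t)/6) - log(6)
K^(2)(t) = 30*e^(t)/(25*e^(2*t) - 60*e^(t) + 36)

κ_2 = K^(2)(0) = 30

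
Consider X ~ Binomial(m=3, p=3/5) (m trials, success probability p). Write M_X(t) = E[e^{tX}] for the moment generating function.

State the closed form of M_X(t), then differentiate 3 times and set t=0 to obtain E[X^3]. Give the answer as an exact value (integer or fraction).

E[X^3] = d^3M/dt^3 |_{t=0} = 1197/125

M_X(t) = (3*e^(t)/5 + 2/5)^3
dM/dt = 81*e^(3*t)/125 + 108*e^(2*t)/125 + 36*e^(t)/125
d^2M/dt^2 = 243*e^(3*t)/125 + 216*e^(2*t)/125 + 36*e^(t)/125
d^3M/dt^3 = 729*e^(3*t)/125 + 432*e^(2*t)/125 + 36*e^(t)/125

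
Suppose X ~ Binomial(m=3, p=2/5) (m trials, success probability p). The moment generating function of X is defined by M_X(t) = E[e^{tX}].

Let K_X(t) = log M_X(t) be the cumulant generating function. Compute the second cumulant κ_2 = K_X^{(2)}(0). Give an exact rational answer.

κ_2 = d^2K/dt^2 |_{t=0} = 18/25

M_X(t) = (2*e^(t)/5 + 3/5)^3
K_X(t) = log M_X(t) = 3*log(2*e^(t)/5 + 3/5)
dK/dt = 6*e^(t)/(2*e^(t) + 3)
d^2K/dt^2 = 18*e^(t)/(4*e^(2*t) + 12*e^(t) + 9)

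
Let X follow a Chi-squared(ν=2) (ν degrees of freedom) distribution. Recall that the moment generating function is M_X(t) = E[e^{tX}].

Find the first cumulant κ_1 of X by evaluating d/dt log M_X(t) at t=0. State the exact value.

κ_1 = dK/dt |_{t=0} = 2

M_X(t) = 1/(1 - 2*t)
K_X(t) = log M_X(t) = -log(1 - 2*t)
dK/dt = -2/(2*t - 1)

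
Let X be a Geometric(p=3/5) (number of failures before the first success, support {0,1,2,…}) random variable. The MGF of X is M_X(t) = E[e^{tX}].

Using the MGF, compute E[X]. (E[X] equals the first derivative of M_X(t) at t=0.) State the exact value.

E[X] = M′(0) = 2/3

M_X(t) = 3/(5*(1 - 2*e^(t)/5))
M′(t) = 6*e^(t)/(4*e^(2*t) - 20*e^(t) + 25)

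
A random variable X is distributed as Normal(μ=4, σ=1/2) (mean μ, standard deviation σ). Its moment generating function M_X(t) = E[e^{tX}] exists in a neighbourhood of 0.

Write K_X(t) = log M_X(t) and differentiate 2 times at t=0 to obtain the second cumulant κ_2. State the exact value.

M_X(t) = e^(t^2/8 + 4*t)
K_X(t) = log M_X(t) = t^2/8 + 4*t
D^2[K](t) = 1/4

κ_2 = D^2[K](0) = 1/4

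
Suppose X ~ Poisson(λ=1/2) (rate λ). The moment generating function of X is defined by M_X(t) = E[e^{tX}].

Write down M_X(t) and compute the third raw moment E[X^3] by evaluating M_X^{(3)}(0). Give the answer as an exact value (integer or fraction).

E[X^3] = M^(3)(0) = 11/8

M_X(t) = e^(e^(t)/2 - 1/2)
M^(3)(t) = (e^(3*t)*e^(e^(t)/2) + 6*e^(2*t)*e^(e^(t)/2) + 4*e^(t)*e^(e^(t)/2))*e^(-1/2)/8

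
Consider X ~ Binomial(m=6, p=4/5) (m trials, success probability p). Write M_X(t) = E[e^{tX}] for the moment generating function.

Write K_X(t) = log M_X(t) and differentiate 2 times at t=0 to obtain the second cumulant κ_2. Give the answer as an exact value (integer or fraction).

κ_2 = K′′(0) = 24/25

M_X(t) = (4*e^(t)/5 + 1/5)^6
K_X(t) = log M_X(t) = 6*log(4*e^(t)/5 + 1/5)
K′(t) = 24*e^(t)/(4*e^(t) + 1)
K′′(t) = 24*e^(t)/(16*e^(2*t) + 8*e^(t) + 1)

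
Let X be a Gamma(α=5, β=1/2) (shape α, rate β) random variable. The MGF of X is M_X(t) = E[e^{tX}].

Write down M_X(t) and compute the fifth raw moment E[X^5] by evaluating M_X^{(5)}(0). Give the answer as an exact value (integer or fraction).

M_X(t) = 1/(32*(1/2 - t)^5)
dM/dt = 10/(64*t^6 - 192*t^5 + 240*t^4 - 160*t^3 + 60*t^2 - 12*t + 1)
d^2M/dt^2 = -120/(128*t^7 - 448*t^6 + 672*t^5 - 560*t^4 + 280*t^3 - 84*t^2 + 14*t - 1)
d^3M/dt^3 = 1680/(256*t^8 - 1024*t^7 + 1792*t^6 - 1792*t^5 + 1120*t^4 - 448*t^3 + 112*t^2 - 16*t + 1)
d^4M/dt^4 = -26880/(512*t^9 - 2304*t^8 + 4608*t^7 - 5376*t^6 + 4032*t^5 - 2016*t^4 + 672*t^3 - 144*t^2 + 18*t - 1)
d^5M/dt^5 = 483840/(1024*t^10 - 5120*t^9 + 11520*t^8 - 15360*t^7 + 13440*t^6 - 8064*t^5 + 3360*t^4 - 960*t^3 + 180*t^2 - 20*t + 1)

E[X^5] = d^5M/dt^5 |_{t=0} = 483840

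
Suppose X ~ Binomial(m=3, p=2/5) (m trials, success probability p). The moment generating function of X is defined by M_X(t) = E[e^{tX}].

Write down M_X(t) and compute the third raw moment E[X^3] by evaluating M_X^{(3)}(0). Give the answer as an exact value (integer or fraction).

M_X(t) = (2*e^(t)/5 + 3/5)^3
M^(3)(t) = 216*e^(3*t)/125 + 288*e^(2*t)/125 + 54*e^(t)/125

E[X^3] = M^(3)(0) = 558/125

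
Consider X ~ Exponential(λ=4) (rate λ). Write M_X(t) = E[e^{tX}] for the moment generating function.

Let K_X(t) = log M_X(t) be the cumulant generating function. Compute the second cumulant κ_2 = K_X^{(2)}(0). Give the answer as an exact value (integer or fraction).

κ_2 = d^2K/dt^2 |_{t=0} = 1/16

M_X(t) = 4/(4 - t)
K_X(t) = log M_X(t) = -log(4 - t) + 2*log(2)
dK/dt = -1/(t - 4)
d^2K/dt^2 = 1/(t^2 - 8*t + 16)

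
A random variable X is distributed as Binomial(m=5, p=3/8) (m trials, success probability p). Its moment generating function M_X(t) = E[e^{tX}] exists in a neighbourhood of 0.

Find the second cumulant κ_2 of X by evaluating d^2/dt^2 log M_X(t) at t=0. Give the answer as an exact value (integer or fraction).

M_X(t) = (3*e^(t)/8 + 5/8)^5
K_X(t) = log M_X(t) = 5*log(3*e^(t)/8 + 5/8)
K′(t) = 15*e^(t)/(3*e^(t) + 5)
K′′(t) = 75*e^(t)/(9*e^(2*t) + 30*e^(t) + 25)

κ_2 = K′′(0) = 75/64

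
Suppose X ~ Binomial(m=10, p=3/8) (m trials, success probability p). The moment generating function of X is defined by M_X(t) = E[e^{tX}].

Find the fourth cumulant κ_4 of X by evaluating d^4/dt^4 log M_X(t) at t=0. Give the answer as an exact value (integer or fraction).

κ_4 = K′′′′(0) = -975/1024

M_X(t) = (3*e^(t)/8 + 5/8)^10
K_X(t) = log M_X(t) = 10*log(3*e^(t)/8 + 5/8)
K′(t) = 30*e^(t)/(3*e^(t) + 5)
K′′(t) = 150*e^(t)/(9*e^(2*t) + 30*e^(t) + 25)
K′′′(t) = (-450*e^(2*t) + 750*e^(t))/(27*e^(3*t) + 135*e^(2*t) + 225*e^(t) + 125)
K′′′′(t) = (1350*e^(3*t) - 9000*e^(2*t) + 3750*e^(t))/(81*e^(4*t) + 540*e^(3*t) + 1350*e^(2*t) + 1500*e^(t) + 625)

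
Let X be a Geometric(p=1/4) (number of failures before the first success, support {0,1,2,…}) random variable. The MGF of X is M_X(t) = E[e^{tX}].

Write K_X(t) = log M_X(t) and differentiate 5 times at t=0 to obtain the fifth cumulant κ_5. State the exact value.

κ_5 = K′′′′′(0) = 12180

M_X(t) = 1/(4*(1 - 3*e^(t)/4))
K_X(t) = log M_X(t) = -log(1 - 3*e^(t)/4) - 2*log(2)
K′(t) = -3*e^(t)/(3*e^(t) - 4)
K′′(t) = 12*e^(t)/(9*e^(2*t) - 24*e^(t) + 16)
K′′′(t) = (-36*e^(2*t) - 48*e^(t))/(27*e^(3*t) - 108*e^(2*t) + 144*e^(t) - 64)
K′′′′(t) = (108*e^(3*t) + 576*e^(2*t) + 192*e^(t))/(81*e^(4*t) - 432*e^(3*t) + 864*e^(2*t) - 768*e^(t) + 256)
K′′′′′(t) = (-324*e^(4*t) - 4752*e^(3*t) - 6336*e^(2*t) - 768*e^(t))/(243*e^(5*t) - 1620*e^(4*t) + 4320*e^(3*t) - 5760*e^(2*t) + 3840*e^(t) - 1024)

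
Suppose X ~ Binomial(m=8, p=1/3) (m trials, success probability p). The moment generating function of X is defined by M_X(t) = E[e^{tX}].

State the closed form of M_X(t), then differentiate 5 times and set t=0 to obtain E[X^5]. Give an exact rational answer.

E[X^5] = d^5M/dt^5 |_{t=0} = 52016/81

M_X(t) = (e^(t)/3 + 2/3)^8
dM/dt = 8*e^(8*t)/6561 + 112*e^(7*t)/6561 + 224*e^(6*t)/2187 + 2240*e^(5*t)/6561 + 4480*e^(4*t)/6561 + 1792*e^(3*t)/2187 + 3584*e^(2*t)/6561 + 1024*e^(t)/6561
d^2M/dt^2 = 64*e^(8*t)/6561 + 784*e^(7*t)/6561 + 448*e^(6*t)/729 + 11200*e^(5*t)/6561 + 17920*e^(4*t)/6561 + 1792*e^(3*t)/729 + 7168*e^(2*t)/6561 + 1024*e^(t)/6561
d^3M/dt^3 = 512*e^(8*t)/6561 + 5488*e^(7*t)/6561 + 896*e^(6*t)/243 + 56000*e^(5*t)/6561 + 71680*e^(4*t)/6561 + 1792*e^(3*t)/243 + 14336*e^(2*t)/6561 + 1024*e^(t)/6561
d^4M/dt^4 = 4096*e^(8*t)/6561 + 38416*e^(7*t)/6561 + 1792*e^(6*t)/81 + 280000*e^(5*t)/6561 + 286720*e^(4*t)/6561 + 1792*e^(3*t)/81 + 28672*e^(2*t)/6561 + 1024*e^(t)/6561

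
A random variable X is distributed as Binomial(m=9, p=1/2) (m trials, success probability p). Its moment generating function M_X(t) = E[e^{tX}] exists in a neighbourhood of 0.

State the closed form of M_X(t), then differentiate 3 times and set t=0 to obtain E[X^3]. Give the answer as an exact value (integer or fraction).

M_X(t) = (e^(t)/2 + 1/2)^9
dM/dt = 9*e^(9*t)/512 + 9*e^(8*t)/64 + 63*e^(7*t)/128 + 63*e^(6*t)/64 + 315*e^(5*t)/256 + 63*e^(4*t)/64 + 63*e^(3*t)/128 + 9*e^(2*t)/64 + 9*e^(t)/512
d^2M/dt^2 = 81*e^(9*t)/512 + 9*e^(8*t)/8 + 441*e^(7*t)/128 + 189*e^(6*t)/32 + 1575*e^(5*t)/256 + 63*e^(4*t)/16 + 189*e^(3*t)/128 + 9*e^(2*t)/32 + 9*e^(t)/512
d^3M/dt^3 = 729*e^(9*t)/512 + 9*e^(8*t) + 3087*e^(7*t)/128 + 567*e^(6*t)/16 + 7875*e^(5*t)/256 + 63*e^(4*t)/4 + 567*e^(3*t)/128 + 9*e^(2*t)/16 + 9*e^(t)/512

E[X^3] = d^3M/dt^3 |_{t=0} = 243/2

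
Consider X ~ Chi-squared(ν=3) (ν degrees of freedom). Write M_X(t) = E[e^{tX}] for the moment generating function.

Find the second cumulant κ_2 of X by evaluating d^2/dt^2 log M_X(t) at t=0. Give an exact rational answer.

M_X(t) = (1 - 2*t)^(-3/2)
K_X(t) = log M_X(t) = -3*log(1 - 2*t)/2
dK/dt = -3/(2*t - 1)
d^2K/dt^2 = 6/(4*t^2 - 4*t + 1)

κ_2 = d^2K/dt^2 |_{t=0} = 6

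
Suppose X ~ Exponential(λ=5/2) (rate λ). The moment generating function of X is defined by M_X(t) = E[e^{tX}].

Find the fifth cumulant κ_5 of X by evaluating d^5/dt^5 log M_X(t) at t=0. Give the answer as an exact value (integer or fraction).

M_X(t) = 5/(2*(5/2 - t))
K_X(t) = log M_X(t) = -log(5/2 - t) - log(2) + log(5)
K′(t) = -2/(2*t - 5)
K′′(t) = 4/(4*t^2 - 20*t + 25)
K′′′(t) = -16/(8*t^3 - 60*t^2 + 150*t - 125)
K′′′′(t) = 96/(16*t^4 - 160*t^3 + 600*t^2 - 1000*t + 625)
K′′′′′(t) = -768/(32*t^5 - 400*t^4 + 2000*t^3 - 5000*t^2 + 6250*t - 3125)

κ_5 = K′′′′′(0) = 768/3125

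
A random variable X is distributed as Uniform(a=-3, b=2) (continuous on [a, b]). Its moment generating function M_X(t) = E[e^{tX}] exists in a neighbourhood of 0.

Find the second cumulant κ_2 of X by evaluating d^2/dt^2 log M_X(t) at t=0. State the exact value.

κ_2 = K^(2)(0) = 25/12

M_X(t) = (e^(2*t) - e^(-3*t))/(5*t)
K_X(t) = log M_X(t) = -log(t) + log(e^(2*t) - e^(-3*t)) - log(5)
K^(2)(t) = (-25*t^2*e^(5*t) + e^(10*t) - 2*e^(5*t) + 1)/(t^2*e^(10*t) - 2*t^2*e^(5*t) + t^2)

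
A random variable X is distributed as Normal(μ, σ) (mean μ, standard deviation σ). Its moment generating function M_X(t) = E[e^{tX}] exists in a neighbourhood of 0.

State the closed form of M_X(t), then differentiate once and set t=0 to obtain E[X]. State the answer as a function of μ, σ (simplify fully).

E[X] = M′(0) = μ

M_X(t) = e^(μ*t + σ^2*t^2/2)
M′(t) = μ*e^(μ*t)*e^(σ^2*t^2/2) + σ^2*t*e^(μ*t)*e^(σ^2*t^2/2)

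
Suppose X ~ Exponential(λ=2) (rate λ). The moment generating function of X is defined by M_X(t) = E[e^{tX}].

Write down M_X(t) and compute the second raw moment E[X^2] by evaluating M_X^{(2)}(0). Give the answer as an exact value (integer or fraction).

E[X^2] = M^(2)(0) = 1/2

M_X(t) = 2/(2 - t)
M^(2)(t) = -4/(t^3 - 6*t^2 + 12*t - 8)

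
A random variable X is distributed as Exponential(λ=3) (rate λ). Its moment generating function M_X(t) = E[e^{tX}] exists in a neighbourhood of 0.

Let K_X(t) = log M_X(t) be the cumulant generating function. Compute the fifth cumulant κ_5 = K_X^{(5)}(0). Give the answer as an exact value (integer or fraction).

κ_5 = d^5K/dt^5 |_{t=0} = 8/81

M_X(t) = 3/(3 - t)
K_X(t) = log M_X(t) = -log(3 - t) + log(3)
dK/dt = -1/(t - 3)
d^2K/dt^2 = 1/(t^2 - 6*t + 9)
d^3K/dt^3 = -2/(t^3 - 9*t^2 + 27*t - 27)
d^4K/dt^4 = 6/(t^4 - 12*t^3 + 54*t^2 - 108*t + 81)
d^5K/dt^5 = -24/(t^5 - 15*t^4 + 90*t^3 - 270*t^2 + 405*t - 243)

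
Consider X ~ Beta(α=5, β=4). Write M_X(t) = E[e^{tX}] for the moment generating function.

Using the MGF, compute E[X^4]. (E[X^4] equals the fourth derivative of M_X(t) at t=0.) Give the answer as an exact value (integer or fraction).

E[X^4] = D^4[M](0) = 14/99

M_X(t) = ₁F₁(5; 9; t)
D^4[M](t) = 14*₁F₁(9; 13; t)/99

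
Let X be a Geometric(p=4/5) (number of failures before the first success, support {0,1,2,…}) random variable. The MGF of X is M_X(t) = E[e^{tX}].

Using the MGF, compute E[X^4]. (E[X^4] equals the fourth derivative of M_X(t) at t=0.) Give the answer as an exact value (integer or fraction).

E[X^4] = M^(4)(0) = 57/32

M_X(t) = 4/(5*(1 - e^(t)/5))
M^(4)(t) = (-4*e^(4*t) - 220*e^(3*t) - 1100*e^(2*t) - 500*e^(t))/(e^(5*t) - 25*e^(4*t) + 250*e^(3*t) - 1250*e^(2*t) + 3125*e^(t) - 3125)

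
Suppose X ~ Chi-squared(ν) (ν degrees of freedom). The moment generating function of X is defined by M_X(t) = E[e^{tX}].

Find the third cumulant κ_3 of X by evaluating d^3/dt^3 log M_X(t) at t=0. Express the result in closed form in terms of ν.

M_X(t) = (1 - 2*t)^(-ν/2)
K_X(t) = log M_X(t) = -ν*log(1 - 2*t)/2
D^3[K](t) = -8*ν/(8*t^3 - 12*t^2 + 6*t - 1)

κ_3 = D^3[K](0) = 8*ν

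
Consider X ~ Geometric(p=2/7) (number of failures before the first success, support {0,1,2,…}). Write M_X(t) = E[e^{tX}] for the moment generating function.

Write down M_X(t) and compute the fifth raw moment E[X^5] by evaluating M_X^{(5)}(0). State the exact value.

E[X^5] = M^(5)(0) = 47255/2

M_X(t) = 2/(7*(1 - 5*e^(t)/7))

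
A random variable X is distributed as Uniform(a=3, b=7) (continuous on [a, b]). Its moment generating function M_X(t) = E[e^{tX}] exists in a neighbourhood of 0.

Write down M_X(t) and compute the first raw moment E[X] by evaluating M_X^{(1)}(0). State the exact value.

M_X(t) = (e^(7*t) - e^(3*t))/(4*t)
D[M](t) = (7*t*e^(7*t) - 3*t*e^(3*t) - e^(7*t) + e^(3*t))/(4*t^2)

E[X] = D[M](0) = 5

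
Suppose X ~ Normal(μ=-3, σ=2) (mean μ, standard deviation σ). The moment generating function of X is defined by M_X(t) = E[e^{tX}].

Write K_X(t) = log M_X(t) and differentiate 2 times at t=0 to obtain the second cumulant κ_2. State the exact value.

κ_2 = d^2K/dt^2 |_{t=0} = 4

M_X(t) = e^(2*t^2 - 3*t)
K_X(t) = log M_X(t) = 2*t^2 - 3*t
dK/dt = 4*t - 3
d^2K/dt^2 = 4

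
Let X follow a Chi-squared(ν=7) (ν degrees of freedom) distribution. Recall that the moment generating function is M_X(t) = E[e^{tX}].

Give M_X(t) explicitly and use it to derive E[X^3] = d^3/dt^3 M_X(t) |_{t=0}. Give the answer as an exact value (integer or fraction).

E[X^3] = M^(3)(0) = 693

M_X(t) = (1 - 2*t)^(-7/2)
M^(3)(t) = 693/(64*t^6*√(1 - 2*t) - 192*t^5*√(1 - 2*t) + 240*t^4*√(1 - 2*t) - 160*t^3*√(1 - 2*t) + 60*t^2*√(1 - 2*t) - 12*t*√(1 - 2*t) + √(1 - 2*t))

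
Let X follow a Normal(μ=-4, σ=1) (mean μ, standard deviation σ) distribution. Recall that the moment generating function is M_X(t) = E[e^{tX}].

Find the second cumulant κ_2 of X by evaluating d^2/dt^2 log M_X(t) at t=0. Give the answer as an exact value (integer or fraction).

κ_2 = K^(2)(0) = 1

M_X(t) = e^(t^2/2 - 4*t)
K_X(t) = log M_X(t) = t^2/2 - 4*t
K^(2)(t) = 1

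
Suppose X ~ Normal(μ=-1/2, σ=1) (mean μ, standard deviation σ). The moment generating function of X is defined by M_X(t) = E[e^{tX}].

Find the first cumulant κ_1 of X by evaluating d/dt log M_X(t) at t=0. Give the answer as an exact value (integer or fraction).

κ_1 = K′(0) = -1/2

M_X(t) = e^(t^2/2 - t/2)
K_X(t) = log M_X(t) = t^2/2 - t/2
K′(t) = t - 1/2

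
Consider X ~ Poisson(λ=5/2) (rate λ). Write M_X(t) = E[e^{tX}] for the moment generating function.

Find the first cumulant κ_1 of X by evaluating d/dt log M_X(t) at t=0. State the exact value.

κ_1 = K^(1)(0) = 5/2

M_X(t) = e^(5*e^(t)/2 - 5/2)
K_X(t) = log M_X(t) = 5*e^(t)/2 - 5/2
K^(1)(t) = 5*e^(t)/2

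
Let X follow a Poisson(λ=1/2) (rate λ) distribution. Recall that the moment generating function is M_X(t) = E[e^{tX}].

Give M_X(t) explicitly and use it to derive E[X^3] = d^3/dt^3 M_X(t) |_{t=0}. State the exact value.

M_X(t) = e^(e^(t)/2 - 1/2)
M^(3)(t) = (e^(3*t)*e^(e^(t)/2) + 6*e^(2*t)*e^(e^(t)/2) + 4*e^(t)*e^(e^(t)/2))*e^(-1/2)/8

E[X^3] = M^(3)(0) = 11/8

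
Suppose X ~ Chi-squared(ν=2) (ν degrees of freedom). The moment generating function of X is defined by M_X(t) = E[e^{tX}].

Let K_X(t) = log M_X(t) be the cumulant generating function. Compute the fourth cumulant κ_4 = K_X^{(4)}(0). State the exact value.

κ_4 = d^4K/dt^4 |_{t=0} = 96

M_X(t) = 1/(1 - 2*t)
K_X(t) = log M_X(t) = -log(1 - 2*t)
dK/dt = -2/(2*t - 1)
d^2K/dt^2 = 4/(4*t^2 - 4*t + 1)
d^3K/dt^3 = -16/(8*t^3 - 12*t^2 + 6*t - 1)
d^4K/dt^4 = 96/(16*t^4 - 32*t^3 + 24*t^2 - 8*t + 1)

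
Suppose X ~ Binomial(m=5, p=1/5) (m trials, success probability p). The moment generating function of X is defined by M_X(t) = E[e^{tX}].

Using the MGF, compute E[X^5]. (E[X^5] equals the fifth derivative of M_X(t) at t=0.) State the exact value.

E[X^5] = d^5M/dt^5 |_{t=0} = 16849/625

M_X(t) = (e^(t)/5 + 4/5)^5
dM/dt = e^(5*t)/625 + 16*e^(4*t)/625 + 96*e^(3*t)/625 + 256*e^(2*t)/625 + 256*e^(t)/625
d^2M/dt^2 = e^(5*t)/125 + 64*e^(4*t)/625 + 288*e^(3*t)/625 + 512*e^(2*t)/625 + 256*e^(t)/625
d^3M/dt^3 = e^(5*t)/25 + 256*e^(4*t)/625 + 864*e^(3*t)/625 + 1024*e^(2*t)/625 + 256*e^(t)/625
d^4M/dt^4 = e^(5*t)/5 + 1024*e^(4*t)/625 + 2592*e^(3*t)/625 + 2048*e^(2*t)/625 + 256*e^(t)/625
d^5M/dt^5 = e^(5*t) + 4096*e^(4*t)/625 + 7776*e^(3*t)/625 + 4096*e^(2*t)/625 + 256*e^(t)/625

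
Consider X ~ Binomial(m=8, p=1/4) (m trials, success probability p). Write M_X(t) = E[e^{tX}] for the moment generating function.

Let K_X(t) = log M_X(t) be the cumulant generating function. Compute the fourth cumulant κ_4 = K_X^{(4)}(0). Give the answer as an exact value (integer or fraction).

κ_4 = D^4[K](0) = -3/16

M_X(t) = (e^(t)/4 + 3/4)^8
K_X(t) = log M_X(t) = 8*log(e^(t)/4 + 3/4)
D^4[K](t) = (24*e^(3*t) - 288*e^(2*t) + 216*e^(t))/(e^(4*t) + 12*e^(3*t) + 54*e^(2*t) + 108*e^(t) + 81)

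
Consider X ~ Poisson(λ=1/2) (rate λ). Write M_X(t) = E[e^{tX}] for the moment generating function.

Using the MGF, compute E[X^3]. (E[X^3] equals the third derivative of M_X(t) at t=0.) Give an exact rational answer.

M_X(t) = e^(e^(t)/2 - 1/2)
dM/dt = e^(-1/2)*e^(t)*e^(e^(t)/2)/2
d^2M/dt^2 = (e^(2*t)*e^(e^(t)/2) + 2*e^(t)*e^(e^(t)/2))*e^(-1/2)/4
d^3M/dt^3 = (e^(3*t)*e^(e^(t)/2) + 6*e^(2*t)*e^(e^(t)/2) + 4*e^(t)*e^(e^(t)/2))*e^(-1/2)/8

E[X^3] = d^3M/dt^3 |_{t=0} = 11/8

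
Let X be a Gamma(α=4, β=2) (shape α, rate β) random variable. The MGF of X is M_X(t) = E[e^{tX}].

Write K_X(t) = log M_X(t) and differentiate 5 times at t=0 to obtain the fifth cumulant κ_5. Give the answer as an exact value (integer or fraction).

κ_5 = K′′′′′(0) = 3

M_X(t) = 16/(2 - t)^4
K_X(t) = log M_X(t) = -4*log(2 - t) + 4*log(2)
K′(t) = -4/(t - 2)
K′′(t) = 4/(t^2 - 4*t + 4)
K′′′(t) = -8/(t^3 - 6*t^2 + 12*t - 8)
K′′′′(t) = 24/(t^4 - 8*t^3 + 24*t^2 - 32*t + 16)
K′′′′′(t) = -96/(t^5 - 10*t^4 + 40*t^3 - 80*t^2 + 80*t - 32)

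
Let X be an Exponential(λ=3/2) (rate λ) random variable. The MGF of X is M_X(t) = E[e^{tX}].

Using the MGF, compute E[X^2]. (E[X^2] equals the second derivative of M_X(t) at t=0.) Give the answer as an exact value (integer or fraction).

M_X(t) = 3/(2*(3/2 - t))
D^2[M](t) = -24/(8*t^3 - 36*t^2 + 54*t - 27)

E[X^2] = D^2[M](0) = 8/9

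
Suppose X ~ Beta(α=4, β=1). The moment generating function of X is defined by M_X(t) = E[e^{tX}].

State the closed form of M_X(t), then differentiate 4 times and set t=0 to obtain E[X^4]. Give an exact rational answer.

M_X(t) = ₁F₁(4; 5; t)
M^(4)(t) = ₁F₁(8; 9; t)/2

E[X^4] = M^(4)(0) = 1/2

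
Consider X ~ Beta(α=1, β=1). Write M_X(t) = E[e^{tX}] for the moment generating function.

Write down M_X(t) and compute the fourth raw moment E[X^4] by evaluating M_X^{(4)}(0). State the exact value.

E[X^4] = d^4M/dt^4 |_{t=0} = 1/5

M_X(t) = ₁F₁(1; 2; t)
dM/dt = ₁F₁(2; 3; t)/2
d^2M/dt^2 = ₁F₁(3; 4; t)/3
d^3M/dt^3 = ₁F₁(4; 5; t)/4
d^4M/dt^4 = ₁F₁(5; 6; t)/5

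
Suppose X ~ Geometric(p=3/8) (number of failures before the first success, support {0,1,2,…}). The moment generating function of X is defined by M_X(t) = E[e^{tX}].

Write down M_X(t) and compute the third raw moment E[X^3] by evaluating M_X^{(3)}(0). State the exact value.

E[X^3] = D^3[M](0) = 415/9

M_X(t) = 3/(8*(1 - 5*e^(t)/8))
D^3[M](t) = (375*e^(3*t) + 2400*e^(2*t) + 960*e^(t))/(625*e^(4*t) - 4000*e^(3*t) + 9600*e^(2*t) - 10240*e^(t) + 4096)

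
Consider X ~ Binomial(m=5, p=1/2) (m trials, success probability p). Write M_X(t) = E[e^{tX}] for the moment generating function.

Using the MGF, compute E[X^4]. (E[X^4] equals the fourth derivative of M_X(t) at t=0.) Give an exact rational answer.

E[X^4] = D^4[M](0) = 90

M_X(t) = (e^(t)/2 + 1/2)^5
D^4[M](t) = 625*e^(5*t)/32 + 40*e^(4*t) + 405*e^(3*t)/16 + 5*e^(2*t) + 5*e^(t)/32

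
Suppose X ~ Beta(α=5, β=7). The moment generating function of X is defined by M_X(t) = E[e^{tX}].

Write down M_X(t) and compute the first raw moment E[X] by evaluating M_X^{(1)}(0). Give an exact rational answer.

M_X(t) = ₁F₁(5; 12; t)
dM/dt = 5*₁F₁(6; 13; t)/12

E[X] = dM/dt |_{t=0} = 5/12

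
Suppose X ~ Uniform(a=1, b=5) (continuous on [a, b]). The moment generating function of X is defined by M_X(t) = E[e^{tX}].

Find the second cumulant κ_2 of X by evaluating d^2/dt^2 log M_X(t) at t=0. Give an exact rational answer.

κ_2 = K′′(0) = 4/3

M_X(t) = (e^(5*t) - e^(t))/(4*t)
K_X(t) = log M_X(t) = -log(t) + log(e^(5*t) - e^(t)) - 2*log(2)
K′(t) = (5*t*e^(4*t) - t - e^(4*t) + 1)/(t*e^(4*t) - t)
K′′(t) = (-16*t^2*e^(4*t) + e^(8*t) - 2*e^(4*t) + 1)/(t^2*e^(8*t) - 2*t^2*e^(4*t) + t^2)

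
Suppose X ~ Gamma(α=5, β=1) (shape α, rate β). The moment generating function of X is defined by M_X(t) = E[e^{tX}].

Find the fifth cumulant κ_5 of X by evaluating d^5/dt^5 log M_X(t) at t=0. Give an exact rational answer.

M_X(t) = (1 - t)^(-5)
K_X(t) = log M_X(t) = -5*log(1 - t)
K^(5)(t) = -120/(t^5 - 5*t^4 + 10*t^3 - 10*t^2 + 5*t - 1)

κ_5 = K^(5)(0) = 120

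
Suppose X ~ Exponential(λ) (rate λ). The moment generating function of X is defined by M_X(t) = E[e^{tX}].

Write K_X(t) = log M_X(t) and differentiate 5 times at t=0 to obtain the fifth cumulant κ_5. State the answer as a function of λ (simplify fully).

M_X(t) = λ/(λ - t)
K_X(t) = log M_X(t) = log(λ) - log(λ - t)
dK/dt = -1/(-λ + t)
d^2K/dt^2 = 1/(λ^2 - 2*λ*t + t^2)
d^3K/dt^3 = -2/(-λ^3 + 3*λ^2*t - 3*λ*t^2 + t^3)
d^4K/dt^4 = 6/(λ^4 - 4*λ^3*t + 6*λ^2*t^2 - 4*λ*t^3 + t^4)
d^5K/dt^5 = -24/(-λ^5 + 5*λ^4*t - 10*λ^3*t^2 + 10*λ^2*t^3 - 5*λ*t^4 + t^5)

κ_5 = d^5K/dt^5 |_{t=0} = 24/λ^5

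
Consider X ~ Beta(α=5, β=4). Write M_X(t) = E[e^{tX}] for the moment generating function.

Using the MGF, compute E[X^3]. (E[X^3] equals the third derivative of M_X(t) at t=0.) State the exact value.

E[X^3] = d^3M/dt^3 |_{t=0} = 7/33

M_X(t) = ₁F₁(5; 9; t)
dM/dt = 5*₁F₁(6; 10; t)/9
d^2M/dt^2 = ₁F₁(7; 11; t)/3
d^3M/dt^3 = 7*₁F₁(8; 12; t)/33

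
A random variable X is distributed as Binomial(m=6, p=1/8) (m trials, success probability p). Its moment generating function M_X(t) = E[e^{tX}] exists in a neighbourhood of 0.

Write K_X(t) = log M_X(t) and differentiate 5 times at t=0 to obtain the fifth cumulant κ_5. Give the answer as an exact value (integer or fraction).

κ_5 = D^5[K](0) = -315/2048

M_X(t) = (e^(t)/8 + 7/8)^6
K_X(t) = log M_X(t) = 6*log(e^(t)/8 + 7/8)
D^5[K](t) = (-42*e^(4*t) + 3234*e^(3*t) - 22638*e^(2*t) + 14406*e^(t))/(e^(5*t) + 35*e^(4*t) + 490*e^(3*t) + 3430*e^(2*t) + 12005*e^(t) + 16807)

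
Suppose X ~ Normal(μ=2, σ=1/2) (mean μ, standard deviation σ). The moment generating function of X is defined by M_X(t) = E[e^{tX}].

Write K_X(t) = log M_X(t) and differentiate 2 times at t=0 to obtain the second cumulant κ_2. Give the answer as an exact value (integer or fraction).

M_X(t) = e^(t^2/8 + 2*t)
K_X(t) = log M_X(t) = t^2/8 + 2*t
D^2[K](t) = 1/4

κ_2 = D^2[K](0) = 1/4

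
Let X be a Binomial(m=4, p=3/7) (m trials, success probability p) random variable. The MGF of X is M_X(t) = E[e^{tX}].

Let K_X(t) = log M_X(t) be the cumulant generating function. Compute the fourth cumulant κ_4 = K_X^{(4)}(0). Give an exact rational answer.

κ_4 = D^4[K](0) = -1104/2401

M_X(t) = (3*e^(t)/7 + 4/7)^4
K_X(t) = log M_X(t) = 4*log(3*e^(t)/7 + 4/7)
D^4[K](t) = (432*e^(3*t) - 2304*e^(2*t) + 768*e^(t))/(81*e^(4*t) + 432*e^(3*t) + 864*e^(2*t) + 768*e^(t) + 256)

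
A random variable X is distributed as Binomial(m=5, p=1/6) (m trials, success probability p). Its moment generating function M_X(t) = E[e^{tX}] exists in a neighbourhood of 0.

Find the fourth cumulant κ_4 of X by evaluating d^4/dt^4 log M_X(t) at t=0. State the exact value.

κ_4 = d^4K/dt^4 |_{t=0} = 25/216

M_X(t) = (e^(t)/6 + 5/6)^5
K_X(t) = log M_X(t) = 5*log(e^(t)/6 + 5/6)
dK/dt = 5*e^(t)/(e^(t) + 5)
d^2K/dt^2 = 25*e^(t)/(e^(2*t) + 10*e^(t) + 25)
d^3K/dt^3 = (-25*e^(2*t) + 125*e^(t))/(e^(3*t) + 15*e^(2*t) + 75*e^(t) + 125)
d^4K/dt^4 = (25*e^(3*t) - 500*e^(2*t) + 625*e^(t))/(e^(4*t) + 20*e^(3*t) + 150*e^(2*t) + 500*e^(t) + 625)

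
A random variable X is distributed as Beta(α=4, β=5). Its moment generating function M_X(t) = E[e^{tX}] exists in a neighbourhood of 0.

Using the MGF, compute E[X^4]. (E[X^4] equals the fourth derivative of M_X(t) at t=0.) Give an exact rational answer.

M_X(t) = ₁F₁(4; 9; t)
M^(4)(t) = 7*₁F₁(8; 13; t)/99

E[X^4] = M^(4)(0) = 7/99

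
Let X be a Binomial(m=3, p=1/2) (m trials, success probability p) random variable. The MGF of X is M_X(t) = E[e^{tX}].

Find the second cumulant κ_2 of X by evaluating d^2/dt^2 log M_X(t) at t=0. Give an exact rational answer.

M_X(t) = (e^(t)/2 + 1/2)^3
K_X(t) = log M_X(t) = 3*log(e^(t)/2 + 1/2)
K′(t) = 3*e^(t)/(e^(t) + 1)
K′′(t) = 3*e^(t)/(e^(2*t) + 2*e^(t) + 1)

κ_2 = K′′(0) = 3/4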